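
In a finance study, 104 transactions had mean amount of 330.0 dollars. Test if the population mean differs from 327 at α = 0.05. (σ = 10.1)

z = (x̄ - μ₀)/(σ/√n) = (330.0 - 327)/(10.1/√104) = 3.029. Critical value: ±1.96. Since |3.029| > 1.96, Reject H₀.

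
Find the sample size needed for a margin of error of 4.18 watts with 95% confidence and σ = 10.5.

n = (z*σ/E)² = (1.96×10.5/4.18)² = 24.2 → n = 25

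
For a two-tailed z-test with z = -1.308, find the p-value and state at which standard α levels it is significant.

p = 2·P(Z > |-1.308|) = 2·(1 - Φ(1.308)) ≈ 0.1909. Not significant at any standard level.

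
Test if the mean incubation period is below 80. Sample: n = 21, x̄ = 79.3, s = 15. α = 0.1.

t = (79.3 - 80)/(15/√21) = -0.214, df = 20. Critical t = -1.325. Fail to reject H₀.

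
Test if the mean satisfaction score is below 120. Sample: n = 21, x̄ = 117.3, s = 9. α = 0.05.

t = (117.3 - 120)/(9/√21) = -1.375, df = 20. Critical t = -1.725. Fail to reject H₀.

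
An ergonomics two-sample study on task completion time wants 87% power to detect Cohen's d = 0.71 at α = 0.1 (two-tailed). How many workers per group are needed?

z_{α/2} = 1.645, z_β = Φ⁻¹(0.87) = 1.126. For medium effect (d = 0.71): n per group = 2(z_{α/2} + z_β)²/d² = 2(1.645 + 1.126)²/0.71² = 30.5 → 31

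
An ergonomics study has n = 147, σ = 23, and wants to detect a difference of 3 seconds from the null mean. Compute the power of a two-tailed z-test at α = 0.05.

SE = σ/√n = 23/√147 = 1.897. Non-centrality λ = d/SE = 3/1.897 = 1.581. Power ≈ Φ(λ - z_{α/2}) = Φ(1.581 - 1.96) = Φ(-0.379) = 0.353.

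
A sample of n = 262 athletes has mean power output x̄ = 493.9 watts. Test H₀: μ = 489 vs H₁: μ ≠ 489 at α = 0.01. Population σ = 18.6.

z = (x̄ - μ₀)/(σ/√n) = (493.9 - 489)/(18.6/√262) = 4.264. Critical value: ±2.576. Since |4.264| > 2.576, Reject H₀.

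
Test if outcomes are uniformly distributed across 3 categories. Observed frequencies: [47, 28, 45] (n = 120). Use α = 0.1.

Expected = 40 each. χ² = Σ(O-E)²/E = 5.45. df = 2, critical value = 4.605. Reject H₀.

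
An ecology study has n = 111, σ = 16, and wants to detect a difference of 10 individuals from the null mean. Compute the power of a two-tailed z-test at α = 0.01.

SE = σ/√n = 16/√111 = 1.519. Non-centrality λ = d/SE = 10/1.519 = 6.585. Power ≈ Φ(λ - z_{α/2}) = Φ(6.585 - 2.576) = Φ(4.009) = 1.0.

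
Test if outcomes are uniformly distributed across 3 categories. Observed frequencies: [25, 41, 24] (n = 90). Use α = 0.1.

Expected = 30 each. χ² = Σ(O-E)²/E = 6.067. df = 2, critical value = 4.605. Reject H₀.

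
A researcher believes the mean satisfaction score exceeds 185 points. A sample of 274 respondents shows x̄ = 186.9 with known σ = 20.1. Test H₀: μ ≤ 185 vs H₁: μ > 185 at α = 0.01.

z = 1.565. Critical value: 2.33. Fail to reject H₀.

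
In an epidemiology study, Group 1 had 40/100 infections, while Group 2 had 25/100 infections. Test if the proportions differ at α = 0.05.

p̂₁ = 0.4, p̂₂ = 0.25, pooled p̂ = 0.325. z = 2.265. Critical: ±1.96. Reject H₀.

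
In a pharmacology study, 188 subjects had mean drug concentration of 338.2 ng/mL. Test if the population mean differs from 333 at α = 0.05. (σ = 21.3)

z = (x̄ - μ₀)/(σ/√n) = (338.2 - 333)/(21.3/√188) = 3.347. Critical value: ±1.96. Since |3.347| > 1.96, Reject H₀.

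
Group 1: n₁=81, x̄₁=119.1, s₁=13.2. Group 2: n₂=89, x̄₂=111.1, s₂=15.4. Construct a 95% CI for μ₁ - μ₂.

Difference = 8.0. SE = √(13.2²/81 + 15.4²/89) = 2.194. CI = (3.7, 12.3)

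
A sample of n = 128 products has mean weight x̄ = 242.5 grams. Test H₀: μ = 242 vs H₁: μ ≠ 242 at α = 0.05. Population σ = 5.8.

z = (x̄ - μ₀)/(σ/√n) = (242.5 - 242)/(5.8/√128) = 0.975. Critical value: ±1.96. Since |0.975| ≤ 1.96, Fail to reject H₀.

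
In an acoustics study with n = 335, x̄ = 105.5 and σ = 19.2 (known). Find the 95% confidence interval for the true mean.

CI = x̄ ± z*(σ/√n) = 105.5 ± 1.96(19.2/√335) = 105.5 ± 2.06 = (103.44, 107.56)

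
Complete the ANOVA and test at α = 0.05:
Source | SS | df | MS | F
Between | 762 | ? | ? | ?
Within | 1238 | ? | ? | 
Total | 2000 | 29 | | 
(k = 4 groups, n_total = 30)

df_between = 3, df_within = 26. MS_between = 254.0, MS_within = 47.62. F = 5.334, F_crit ≈ 2.975. Reject H₀.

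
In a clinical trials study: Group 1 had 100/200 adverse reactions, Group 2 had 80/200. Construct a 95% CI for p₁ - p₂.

p̂₁ = 0.5, p̂₂ = 0.4. Difference = 0.1. CI = (0.003, 0.197)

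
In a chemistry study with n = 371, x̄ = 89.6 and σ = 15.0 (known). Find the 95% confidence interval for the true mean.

CI = x̄ ± z*(σ/√n) = 89.6 ± 1.96(15.0/√371) = 89.6 ± 1.53 = (88.07, 91.13)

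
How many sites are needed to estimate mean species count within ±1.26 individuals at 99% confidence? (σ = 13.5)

n = (z*σ/E)² = (2.576×13.5/1.26)² = 761.8 → n = 762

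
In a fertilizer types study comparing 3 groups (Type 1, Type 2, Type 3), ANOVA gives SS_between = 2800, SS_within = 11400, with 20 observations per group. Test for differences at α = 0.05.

df_between = 2, df_within = 57. F = MS_between/MS_within = 1400.0/200.0 = 7.0. F_crit ≈ 3.159. Reject H₀. At least one mean differs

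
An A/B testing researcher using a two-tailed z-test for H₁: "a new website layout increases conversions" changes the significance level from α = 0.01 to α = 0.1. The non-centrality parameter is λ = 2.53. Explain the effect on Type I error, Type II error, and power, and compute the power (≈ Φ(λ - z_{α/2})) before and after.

Increasing α from 0.01 to 0.1:
• Type I error rate increases (α is the Type I rate by definition).
• Critical value moves from z_{α/2} = 2.576 to 1.645, so power = Φ(λ - z_{α/2}) goes from Φ(2.53 - 2.576) = 0.482 to Φ(2.53 - 1.645) = 0.812.
• Type II error rate β = 1 - power therefore decreases (0.518 → 0.188).
Appropriate when false negatives are costly — here, discarding a layout that would have improved conversions — lost revenue.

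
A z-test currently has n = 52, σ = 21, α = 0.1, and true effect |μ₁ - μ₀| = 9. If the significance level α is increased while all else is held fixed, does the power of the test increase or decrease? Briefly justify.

Power increases: a larger α lowers the critical value, so more of the H₁ sampling distribution falls in the rejection region.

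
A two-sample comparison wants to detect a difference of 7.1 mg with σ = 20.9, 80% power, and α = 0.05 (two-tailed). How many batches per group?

n per group = 2(z_α/2 + z_β)²σ²/d² = 2×(1.96 + 0.84)²×20.9²/7.1² = 135.9 → n = 136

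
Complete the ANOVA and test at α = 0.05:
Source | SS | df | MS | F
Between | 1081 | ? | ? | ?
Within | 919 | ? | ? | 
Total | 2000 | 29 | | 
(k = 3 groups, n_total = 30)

df_between = 2, df_within = 27. MS_between = 540.5, MS_within = 34.04. F = 15.88, F_crit ≈ 3.354. Reject H₀.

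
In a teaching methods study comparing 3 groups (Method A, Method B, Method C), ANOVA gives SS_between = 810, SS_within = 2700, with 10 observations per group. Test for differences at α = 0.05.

df_between = 2, df_within = 27. F = MS_between/MS_within = 405.0/100.0 = 4.05. F_crit ≈ 3.354. Reject H₀. At least one mean differs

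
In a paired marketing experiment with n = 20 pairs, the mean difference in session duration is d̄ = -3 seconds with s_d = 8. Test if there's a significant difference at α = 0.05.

t = d̄/(s_d/√n) = -3/(8/√20) = -1.677. df = 19, critical t = ±2.093. Fail to reject H₀.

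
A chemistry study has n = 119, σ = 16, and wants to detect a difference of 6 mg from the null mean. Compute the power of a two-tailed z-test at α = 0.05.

SE = σ/√n = 16/√119 = 1.467. Non-centrality λ = d/SE = 6/1.467 = 4.091. Power ≈ Φ(λ - z_{α/2}) = Φ(4.091 - 1.96) = Φ(2.131) = 0.983.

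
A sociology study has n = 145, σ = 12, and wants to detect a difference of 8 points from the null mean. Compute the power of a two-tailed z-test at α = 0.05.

SE = σ/√n = 12/√145 = 0.997. Non-centrality λ = d/SE = 8/0.997 = 8.028. Power ≈ Φ(λ - z_{α/2}) = Φ(8.028 - 1.96) = Φ(6.068) = 1.0.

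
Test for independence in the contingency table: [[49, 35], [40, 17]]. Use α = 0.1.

χ² = 2.046. df = 1, critical = 2.706. Fail to reject H₀. No evidence of dependence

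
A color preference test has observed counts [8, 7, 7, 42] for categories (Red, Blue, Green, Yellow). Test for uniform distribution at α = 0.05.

Expected = 16 each. χ² = Σ(O-E)²/E = 56.375. df = 3, critical value = 7.815. Reject H₀.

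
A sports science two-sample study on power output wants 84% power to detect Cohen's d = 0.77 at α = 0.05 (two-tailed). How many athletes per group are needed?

z_{α/2} = 1.96, z_β = Φ⁻¹(0.84) = 0.994. For medium effect (d = 0.77): n per group = 2(z_{α/2} + z_β)²/d² = 2(1.96 + 0.994)²/0.77² = 29.4 → 30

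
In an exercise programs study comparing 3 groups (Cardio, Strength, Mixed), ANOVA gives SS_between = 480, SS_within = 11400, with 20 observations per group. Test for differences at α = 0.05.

df_between = 2, df_within = 57. F = MS_between/MS_within = 240.0/200.0 = 1.2. F_crit ≈ 3.159. Fail to reject H₀.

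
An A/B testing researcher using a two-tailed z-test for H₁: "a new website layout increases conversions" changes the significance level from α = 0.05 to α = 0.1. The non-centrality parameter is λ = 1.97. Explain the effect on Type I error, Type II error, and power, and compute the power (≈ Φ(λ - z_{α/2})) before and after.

Increasing α from 0.05 to 0.1:
• Type I error rate increases (α is the Type I rate by definition).
• Critical value moves from z_{α/2} = 1.96 to 1.645, so power = Φ(λ - z_{α/2}) goes from Φ(1.97 - 1.96) = 0.504 to Φ(1.97 - 1.645) = 0.627.
• Type II error rate β = 1 - power therefore decreases (0.496 → 0.373).
Appropriate when false negatives are costly — here, discarding a layout that would have improved conversions — lost revenue.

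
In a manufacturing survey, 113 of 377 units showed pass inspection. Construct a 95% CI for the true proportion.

p̂ = 0.3. CI = p̂ ± z*√(p̂(1-p̂)/n) = (0.253, 0.346)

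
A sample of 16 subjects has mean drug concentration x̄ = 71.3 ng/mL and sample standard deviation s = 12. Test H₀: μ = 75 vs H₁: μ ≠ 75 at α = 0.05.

t = (x̄ - μ₀)/(s/√n) = (71.3 - 75)/(12/√16) = -1.233. df = 15, critical t = ±2.131. Fail to reject H₀.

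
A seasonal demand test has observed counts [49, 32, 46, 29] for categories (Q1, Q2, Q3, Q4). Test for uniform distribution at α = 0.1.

Expected = 39 each. χ² = Σ(O-E)²/E = 7.641. df = 3, critical value = 6.251. Reject H₀.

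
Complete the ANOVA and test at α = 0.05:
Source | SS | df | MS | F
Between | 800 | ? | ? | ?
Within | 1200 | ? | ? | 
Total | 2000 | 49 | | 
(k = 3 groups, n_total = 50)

df_between = 2, df_within = 47. MS_between = 400.0, MS_within = 25.53. F = 15.667, F_crit ≈ 3.195. Reject H₀.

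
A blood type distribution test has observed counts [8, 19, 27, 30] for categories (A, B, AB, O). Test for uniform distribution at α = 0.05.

Expected = 21 each. χ² = Σ(O-E)²/E = 13.81. df = 3, critical value = 7.815. Reject H₀.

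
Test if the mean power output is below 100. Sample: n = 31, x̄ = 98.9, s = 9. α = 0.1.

t = (98.9 - 100)/(9/√31) = -0.681, df = 30. Critical t = -1.31. Fail to reject H₀.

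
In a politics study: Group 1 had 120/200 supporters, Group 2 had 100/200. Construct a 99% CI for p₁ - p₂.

p̂₁ = 0.6, p̂₂ = 0.5. Difference = 0.1. CI = (-0.028, 0.228)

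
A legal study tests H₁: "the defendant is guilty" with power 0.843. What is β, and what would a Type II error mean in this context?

β = 1 - power = 1 - 0.843 = 0.157. A Type II error is failing to reject H₀ when H₀ is false (false negative) — here, failing to conclude that the defendant is guilty when in fact it is true. Consequence: acquitting a guilty person.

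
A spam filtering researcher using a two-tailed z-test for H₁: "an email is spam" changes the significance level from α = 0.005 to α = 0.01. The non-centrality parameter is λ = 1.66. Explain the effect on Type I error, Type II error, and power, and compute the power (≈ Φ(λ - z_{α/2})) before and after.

Increasing α from 0.005 to 0.01:
• Type I error rate increases (α is the Type I rate by definition).
• Critical value moves from z_{α/2} = 2.807 to 2.576, so power = Φ(λ - z_{α/2}) goes from Φ(1.66 - 2.807) = 0.126 to Φ(1.66 - 2.576) = 0.18.
• Type II error rate β = 1 - power therefore decreases (0.874 → 0.82).
Appropriate when false negatives are costly — here, a spam email lands in the inbox.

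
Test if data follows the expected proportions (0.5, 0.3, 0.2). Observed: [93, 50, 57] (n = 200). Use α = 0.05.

Expected: [100.0, 60.0, 40.0]. χ² = 9.382. df = 2, critical = 5.991. Reject H₀.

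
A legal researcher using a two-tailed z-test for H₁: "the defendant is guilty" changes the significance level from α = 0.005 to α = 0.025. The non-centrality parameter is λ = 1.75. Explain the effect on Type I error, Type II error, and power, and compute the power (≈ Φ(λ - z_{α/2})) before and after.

Increasing α from 0.005 to 0.025:
• Type I error rate increases (α is the Type I rate by definition).
• Critical value moves from z_{α/2} = 2.807 to 2.241, so power = Φ(λ - z_{α/2}) goes from Φ(1.75 - 2.807) = 0.145 to Φ(1.75 - 2.241) = 0.312.
• Type II error rate β = 1 - power therefore decreases (0.855 → 0.688).
Appropriate when false negatives are costly — here, acquitting a guilty person.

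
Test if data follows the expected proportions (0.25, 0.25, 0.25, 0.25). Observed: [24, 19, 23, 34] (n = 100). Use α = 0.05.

Expected: [25.0, 25.0, 25.0, 25.0]. χ² = 4.88. df = 3, critical = 7.815. Fail to reject H₀.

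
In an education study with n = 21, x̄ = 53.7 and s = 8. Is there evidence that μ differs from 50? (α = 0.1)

t = (x̄ - μ₀)/(s/√n) = (53.7 - 50)/(8/√21) = 2.119. df = 20, critical t = ±1.725. Reject H₀.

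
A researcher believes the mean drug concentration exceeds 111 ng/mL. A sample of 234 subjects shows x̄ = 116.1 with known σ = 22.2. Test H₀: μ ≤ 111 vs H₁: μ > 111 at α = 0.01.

z = 3.514. Critical value: 2.33. Reject H₀.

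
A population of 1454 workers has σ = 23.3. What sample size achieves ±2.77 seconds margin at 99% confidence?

Without FPC: n₀ = (2.576×23.3/2.77)² = 469.509. With FPC: n = n₀N/(n₀+N-1) = 355.1 → n = 356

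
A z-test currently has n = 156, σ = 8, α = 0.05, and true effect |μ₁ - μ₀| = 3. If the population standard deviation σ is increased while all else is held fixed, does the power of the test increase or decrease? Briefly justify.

Power decreases: a larger σ inflates the standard error σ/√n, pulling the sampling distribution under H₁ back toward the critical value.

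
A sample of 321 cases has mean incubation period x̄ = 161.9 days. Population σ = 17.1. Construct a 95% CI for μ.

CI = x̄ ± z*(σ/√n) = 161.9 ± 1.96(17.1/√321) = 161.9 ± 1.87 = (160.03, 163.77)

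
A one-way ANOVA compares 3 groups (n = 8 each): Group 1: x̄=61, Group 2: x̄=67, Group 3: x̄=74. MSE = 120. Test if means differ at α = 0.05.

Grand mean = 67.33. SS_between = 677.33, MS_between = 338.67. F = 2.822, F_crit ≈ 3.467. Fail to reject H₀.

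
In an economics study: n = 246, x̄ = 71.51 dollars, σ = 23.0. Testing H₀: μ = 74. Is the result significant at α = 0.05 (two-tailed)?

z = (71.51 - 74)/(23.0/√246) = -1.698. Since |z| ≤ 1.96, not significant at α = 0.05.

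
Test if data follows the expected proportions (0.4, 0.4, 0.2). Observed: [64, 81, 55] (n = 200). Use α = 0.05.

Expected: [80.0, 80.0, 40.0]. χ² = 8.838. df = 2, critical = 5.991. Reject H₀.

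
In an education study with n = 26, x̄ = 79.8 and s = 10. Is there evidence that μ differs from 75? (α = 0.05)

t = (x̄ - μ₀)/(s/√n) = (79.8 - 75)/(10/√26) = 2.448. df = 25, critical t = ±2.06. Reject H₀.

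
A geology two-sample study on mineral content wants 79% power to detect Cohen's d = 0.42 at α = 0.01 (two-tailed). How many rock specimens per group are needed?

z_{α/2} = 2.576, z_β = Φ⁻¹(0.79) = 0.806. For small effect (d = 0.42): n per group = 2(z_{α/2} + z_β)²/d² = 2(2.576 + 0.806)²/0.42² = 129.7 → 130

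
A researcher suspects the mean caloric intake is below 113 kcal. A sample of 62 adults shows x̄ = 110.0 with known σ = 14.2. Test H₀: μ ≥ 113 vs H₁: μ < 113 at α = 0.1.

z = -1.664. Critical value: -1.28. Reject H₀.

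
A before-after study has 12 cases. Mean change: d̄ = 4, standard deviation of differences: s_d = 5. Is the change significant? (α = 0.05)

t = d̄/(s_d/√n) = 4/(5/√12) = 2.771. df = 11, critical t = ±2.201. Reject H₀.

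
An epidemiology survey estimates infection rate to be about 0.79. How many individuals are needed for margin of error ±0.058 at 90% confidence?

n = z²p(1-p)/E² = 1.645²×0.79×0.21/0.058² = 133.5 → n = 134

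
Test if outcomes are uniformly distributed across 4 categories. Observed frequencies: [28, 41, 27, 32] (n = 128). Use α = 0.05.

Expected = 32 each. χ² = Σ(O-E)²/E = 3.812. df = 3, critical value = 7.815. Fail to reject H₀.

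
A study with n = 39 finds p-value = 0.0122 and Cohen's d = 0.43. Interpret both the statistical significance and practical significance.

Statistically significant (p = 0.0122 < 0.05). Cohen's d = 0.43 indicates a small effect size. Both statistical and practical significance should be considered.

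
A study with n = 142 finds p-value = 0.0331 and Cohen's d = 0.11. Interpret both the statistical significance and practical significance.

Statistically significant (p = 0.0331 < 0.05). Cohen's d = 0.11 indicates a very small effect size. Both statistical and practical significance should be considered.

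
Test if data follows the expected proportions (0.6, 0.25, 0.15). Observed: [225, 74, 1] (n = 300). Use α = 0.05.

Expected: [180.0, 75.0, 45.0]. χ² = 54.286. df = 2, critical = 5.991. Reject H₀.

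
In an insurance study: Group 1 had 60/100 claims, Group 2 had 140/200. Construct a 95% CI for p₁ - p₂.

p̂₁ = 0.6, p̂₂ = 0.7. Difference = -0.1. CI = (-0.215, 0.015)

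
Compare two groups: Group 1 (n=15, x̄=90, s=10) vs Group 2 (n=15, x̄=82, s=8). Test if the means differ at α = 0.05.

Pooled sp = 9.06. t = 2.419, df = 28. Critical t = ±2.048. Reject H₀.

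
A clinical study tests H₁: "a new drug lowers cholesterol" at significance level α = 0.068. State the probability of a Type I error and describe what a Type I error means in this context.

P(Type I error) = α = 0.068. A Type I error is rejecting H₀ when H₀ is actually true (false positive) — here, concluding that a new drug lowers cholesterol when in fact this is not the case. Consequence: approving an ineffective drug — patients take a useless medication and may skip effective alternatives.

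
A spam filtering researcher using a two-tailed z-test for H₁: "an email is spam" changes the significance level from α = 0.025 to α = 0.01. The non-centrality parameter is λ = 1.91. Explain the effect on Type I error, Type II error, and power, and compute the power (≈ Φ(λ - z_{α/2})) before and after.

Decreasing α from 0.025 to 0.01:
• Type I error rate decreases (α is the Type I rate by definition).
• Critical value moves from z_{α/2} = 2.241 to 2.576, so power = Φ(λ - z_{α/2}) goes from Φ(1.91 - 2.241) = 0.37 to Φ(1.91 - 2.576) = 0.253.
• Type II error rate β = 1 - power therefore increases (0.63 → 0.747).
Appropriate when false positives are costly — here, a legitimate email is sent to the spam folder and the user misses it.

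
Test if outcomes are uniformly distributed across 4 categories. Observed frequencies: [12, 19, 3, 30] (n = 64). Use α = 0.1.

Expected = 16 each. χ² = Σ(O-E)²/E = 24.375. df = 3, critical value = 6.251. Reject H₀.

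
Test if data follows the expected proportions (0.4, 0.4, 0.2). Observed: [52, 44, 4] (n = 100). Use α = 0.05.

Expected: [40.0, 40.0, 20.0]. χ² = 16.8. df = 2, critical = 5.991. Reject H₀.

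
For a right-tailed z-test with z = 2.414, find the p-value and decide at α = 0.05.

p = P(Z > 2.414) = 1 - Φ(2.414) ≈ 0.0079. Since p < 0.05, reject H₀ (significant) at α = 0.05.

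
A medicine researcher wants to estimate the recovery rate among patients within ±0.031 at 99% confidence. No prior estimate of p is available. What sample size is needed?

Conservative approach: use p = 0.5 (maximizes p(1-p) = 0.25). n = z²(0.25)/E² = 2.576²×0.25/0.031² = 1726.3 → n = 1727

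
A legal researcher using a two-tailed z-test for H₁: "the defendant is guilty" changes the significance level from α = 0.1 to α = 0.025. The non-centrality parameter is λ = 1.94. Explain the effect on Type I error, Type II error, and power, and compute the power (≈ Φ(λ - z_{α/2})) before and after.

Decreasing α from 0.1 to 0.025:
• Type I error rate decreases (α is the Type I rate by definition).
• Critical value moves from z_{α/2} = 1.645 to 2.241, so power = Φ(λ - z_{α/2}) goes from Φ(1.94 - 1.645) = 0.616 to Φ(1.94 - 2.241) = 0.382.
• Type II error rate β = 1 - power therefore increases (0.384 → 0.618).
Appropriate when false positives are costly — here, convicting an innocent person.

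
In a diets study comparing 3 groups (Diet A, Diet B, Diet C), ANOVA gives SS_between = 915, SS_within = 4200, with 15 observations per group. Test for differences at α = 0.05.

df_between = 2, df_within = 42. F = MS_between/MS_within = 457.5/100.0 = 4.575. F_crit ≈ 3.22. Reject H₀. At least one mean differs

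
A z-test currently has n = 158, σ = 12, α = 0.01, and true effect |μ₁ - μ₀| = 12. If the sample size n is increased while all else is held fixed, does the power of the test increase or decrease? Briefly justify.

Power increases: a larger n shrinks the standard error σ/√n, moving the sampling distribution under H₁ further from the critical value.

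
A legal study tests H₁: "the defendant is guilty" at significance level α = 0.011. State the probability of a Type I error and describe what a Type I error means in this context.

P(Type I error) = α = 0.011. A Type I error is rejecting H₀ when H₀ is actually true (false positive) — here, concluding that the defendant is guilty when in fact this is not the case. Consequence: convicting an innocent person.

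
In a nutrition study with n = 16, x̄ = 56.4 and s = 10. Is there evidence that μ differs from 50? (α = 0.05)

t = (x̄ - μ₀)/(s/√n) = (56.4 - 50)/(10/√16) = 2.56. df = 15, critical t = ±2.131. Reject H₀.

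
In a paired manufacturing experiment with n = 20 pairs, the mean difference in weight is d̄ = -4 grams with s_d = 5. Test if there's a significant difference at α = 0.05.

t = d̄/(s_d/√n) = -4/(5/√20) = -3.578. df = 19, critical t = ±2.093. Reject H₀.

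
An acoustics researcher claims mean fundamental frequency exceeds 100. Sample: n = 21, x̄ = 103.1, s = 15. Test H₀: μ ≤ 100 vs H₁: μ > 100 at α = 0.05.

t = (103.1 - 100)/(15/√21) = 0.947, df = 20. Critical t = 1.725. Fail to reject H₀.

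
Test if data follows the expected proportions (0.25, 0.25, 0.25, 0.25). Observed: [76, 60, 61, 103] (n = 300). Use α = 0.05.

Expected: [75.0, 75.0, 75.0, 75.0]. χ² = 16.08. df = 3, critical = 7.815. Reject H₀.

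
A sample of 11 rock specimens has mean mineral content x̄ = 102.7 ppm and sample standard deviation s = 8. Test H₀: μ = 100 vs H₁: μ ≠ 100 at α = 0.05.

t = (x̄ - μ₀)/(s/√n) = (102.7 - 100)/(8/√11) = 1.119. df = 10, critical t = ±2.228. Fail to reject H₀.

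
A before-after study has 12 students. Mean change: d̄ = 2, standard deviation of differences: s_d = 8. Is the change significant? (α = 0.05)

t = d̄/(s_d/√n) = 2/(8/√12) = 0.866. df = 11, critical t = ±2.201. Fail to reject H₀.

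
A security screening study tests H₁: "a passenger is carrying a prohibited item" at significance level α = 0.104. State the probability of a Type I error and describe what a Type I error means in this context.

P(Type I error) = α = 0.104. A Type I error is rejecting H₀ when H₀ is actually true (false positive) — here, concluding that a passenger is carrying a prohibited item when in fact this is not the case. Consequence: detaining an innocent passenger — delay and inconvenience.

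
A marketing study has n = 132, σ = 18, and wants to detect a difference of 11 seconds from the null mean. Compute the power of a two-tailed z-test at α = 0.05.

SE = σ/√n = 18/√132 = 1.567. Non-centrality λ = d/SE = 11/1.567 = 7.021. Power ≈ Φ(λ - z_{α/2}) = Φ(7.021 - 1.96) = Φ(5.061) = 1.0.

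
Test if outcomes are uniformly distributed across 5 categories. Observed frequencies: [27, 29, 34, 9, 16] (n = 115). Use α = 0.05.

Expected = 23 each. χ² = Σ(O-E)²/E = 18.174. df = 4, critical value = 9.488. Reject H₀.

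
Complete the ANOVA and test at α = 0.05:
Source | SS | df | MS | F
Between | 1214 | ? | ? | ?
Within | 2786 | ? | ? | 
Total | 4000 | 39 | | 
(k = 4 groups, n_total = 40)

df_between = 3, df_within = 36. MS_between = 404.67, MS_within = 77.39. F = 5.229, F_crit ≈ 2.866. Reject H₀.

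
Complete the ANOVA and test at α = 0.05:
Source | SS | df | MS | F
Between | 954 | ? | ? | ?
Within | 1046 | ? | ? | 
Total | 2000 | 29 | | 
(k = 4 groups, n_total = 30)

df_between = 3, df_within = 26. MS_between = 318.0, MS_within = 40.23. F = 7.904, F_crit ≈ 2.975. Reject H₀.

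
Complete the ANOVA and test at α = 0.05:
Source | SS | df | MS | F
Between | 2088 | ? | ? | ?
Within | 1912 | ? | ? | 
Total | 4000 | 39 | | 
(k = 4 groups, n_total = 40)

df_between = 3, df_within = 36. MS_between = 696.0, MS_within = 53.11. F = 13.105, F_crit ≈ 2.866. Reject H₀.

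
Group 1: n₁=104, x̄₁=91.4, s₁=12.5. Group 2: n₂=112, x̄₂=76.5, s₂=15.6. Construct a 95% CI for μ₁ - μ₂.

Difference = 14.9. SE = √(12.5²/104 + 15.6²/112) = 1.917. CI = (11.14, 18.66)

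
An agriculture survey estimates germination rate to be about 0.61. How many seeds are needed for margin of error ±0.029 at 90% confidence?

n = z²p(1-p)/E² = 1.645²×0.61×0.39/0.029² = 765.5 → n = 766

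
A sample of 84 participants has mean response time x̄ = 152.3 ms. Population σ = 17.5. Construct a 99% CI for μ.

CI = x̄ ± z*(σ/√n) = 152.3 ± 2.576(17.5/√84) = 152.3 ± 4.92 = (147.38, 157.22)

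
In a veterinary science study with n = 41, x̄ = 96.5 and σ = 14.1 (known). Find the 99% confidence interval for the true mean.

CI = x̄ ± z*(σ/√n) = 96.5 ± 2.576(14.1/√41) = 96.5 ± 5.67 = (90.83, 102.17)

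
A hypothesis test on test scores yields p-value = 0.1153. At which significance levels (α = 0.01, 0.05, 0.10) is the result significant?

p = 0.1153. Not significant at any of the given levels.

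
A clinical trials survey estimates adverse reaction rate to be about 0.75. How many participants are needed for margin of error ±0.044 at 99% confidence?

n = z²p(1-p)/E² = 2.576²×0.75×0.25/0.044² = 642.7 → n = 643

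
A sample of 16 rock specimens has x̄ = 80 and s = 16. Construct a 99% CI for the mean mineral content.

CI = x̄ ± t*(s/√n) = 80 ± 2.947(16/√16) = (68.21, 91.79)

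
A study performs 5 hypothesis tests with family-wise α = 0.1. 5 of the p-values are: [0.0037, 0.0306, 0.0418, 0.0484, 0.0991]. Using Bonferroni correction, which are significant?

Bonferroni α = 0.1/5 = 0.02. Significant p-values: [0.0037]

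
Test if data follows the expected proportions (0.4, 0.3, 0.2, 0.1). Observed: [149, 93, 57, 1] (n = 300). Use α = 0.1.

Expected: [120.0, 90.0, 60.0, 30.0]. χ² = 35.292. df = 3, critical = 6.251. Reject H₀.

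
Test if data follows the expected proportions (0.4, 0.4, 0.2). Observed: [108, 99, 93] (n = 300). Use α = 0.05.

Expected: [120.0, 120.0, 60.0]. χ² = 23.025. df = 2, critical = 5.991. Reject H₀.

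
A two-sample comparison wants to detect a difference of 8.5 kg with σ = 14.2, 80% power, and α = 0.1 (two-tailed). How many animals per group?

n per group = 2(z_α/2 + z_β)²σ²/d² = 2×(1.645 + 0.84)²×14.2²/8.5² = 34.5 → n = 35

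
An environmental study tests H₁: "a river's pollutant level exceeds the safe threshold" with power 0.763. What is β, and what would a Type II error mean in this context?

β = 1 - power = 1 - 0.763 = 0.237. A Type II error is failing to reject H₀ when H₀ is false (false negative) — here, failing to conclude that a river's pollutant level exceeds the safe threshold when in fact it is true. Consequence: allowing unsafe pollution to continue.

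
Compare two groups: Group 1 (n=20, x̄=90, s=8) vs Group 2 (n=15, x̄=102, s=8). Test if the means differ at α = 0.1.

Pooled sp = 8.0. t = -4.392, df = 33. Critical t = ±1.692. Reject H₀.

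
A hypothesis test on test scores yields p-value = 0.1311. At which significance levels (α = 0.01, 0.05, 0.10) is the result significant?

p = 0.1311. Not significant at any of the given levels.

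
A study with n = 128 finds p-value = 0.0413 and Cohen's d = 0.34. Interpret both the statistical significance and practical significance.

Statistically significant (p = 0.0413 < 0.05). Cohen's d = 0.34 indicates a small effect size. Both statistical and practical significance should be considered.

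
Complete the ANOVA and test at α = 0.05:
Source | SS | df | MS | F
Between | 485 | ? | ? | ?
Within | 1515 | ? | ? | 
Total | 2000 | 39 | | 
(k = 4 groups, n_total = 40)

df_between = 3, df_within = 36. MS_between = 161.67, MS_within = 42.08. F = 3.842, F_crit ≈ 2.866. Reject H₀.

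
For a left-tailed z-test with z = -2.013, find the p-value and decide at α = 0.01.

p = P(Z < -2.013) = Φ(-2.013) ≈ 0.0221. Since p ≥ 0.01, fail to reject H₀ (not significant) at α = 0.01.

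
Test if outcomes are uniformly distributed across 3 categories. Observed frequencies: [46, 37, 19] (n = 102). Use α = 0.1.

Expected = 34 each. χ² = Σ(O-E)²/E = 11.118. df = 2, critical value = 4.605. Reject H₀.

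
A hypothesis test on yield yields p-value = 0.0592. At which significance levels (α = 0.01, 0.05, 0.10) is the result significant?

p = 0.0592. Significant at: α = 0.1.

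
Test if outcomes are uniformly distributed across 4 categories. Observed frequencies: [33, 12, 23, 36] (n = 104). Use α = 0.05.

Expected = 26 each. χ² = Σ(O-E)²/E = 13.615. df = 3, critical value = 7.815. Reject H₀.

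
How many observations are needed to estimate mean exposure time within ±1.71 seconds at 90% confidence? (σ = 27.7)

n = (z*σ/E)² = (1.645×27.7/1.71)² = 710.1 → n = 711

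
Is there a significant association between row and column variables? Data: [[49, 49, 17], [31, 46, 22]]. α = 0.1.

χ² = 3.61. df = 2, critical = 4.605. Fail to reject H₀. No evidence of dependence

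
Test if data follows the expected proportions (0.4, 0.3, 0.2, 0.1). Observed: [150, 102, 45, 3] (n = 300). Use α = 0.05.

Expected: [120.0, 90.0, 60.0, 30.0]. χ² = 37.15. df = 3, critical = 7.815. Reject H₀.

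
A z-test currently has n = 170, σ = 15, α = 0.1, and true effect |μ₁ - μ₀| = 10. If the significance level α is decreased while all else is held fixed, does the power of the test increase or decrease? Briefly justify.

Power decreases: a smaller α raises the critical value, so less of the H₁ sampling distribution falls in the rejection region.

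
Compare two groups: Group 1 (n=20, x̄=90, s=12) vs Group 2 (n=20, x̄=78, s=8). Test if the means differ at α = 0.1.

Pooled sp = 10.2. t = 3.721, df = 38. Critical t = ±1.686. Reject H₀.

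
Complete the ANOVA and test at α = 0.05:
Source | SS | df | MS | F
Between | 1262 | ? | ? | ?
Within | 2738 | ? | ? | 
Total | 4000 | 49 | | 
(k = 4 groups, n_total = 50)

df_between = 3, df_within = 46. MS_between = 420.67, MS_within = 59.52. F = 7.067, F_crit ≈ 2.807. Reject H₀.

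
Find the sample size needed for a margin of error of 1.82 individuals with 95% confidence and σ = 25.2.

n = (z*σ/E)² = (1.96×25.2/1.82)² = 736.5 → n = 737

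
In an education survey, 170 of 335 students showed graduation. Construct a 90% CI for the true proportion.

p̂ = 0.507. CI = p̂ ± z*√(p̂(1-p̂)/n) = (0.463, 0.552)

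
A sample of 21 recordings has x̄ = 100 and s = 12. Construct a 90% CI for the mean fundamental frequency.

CI = x̄ ± t*(s/√n) = 100 ± 1.725(12/√21) = (95.48, 104.52)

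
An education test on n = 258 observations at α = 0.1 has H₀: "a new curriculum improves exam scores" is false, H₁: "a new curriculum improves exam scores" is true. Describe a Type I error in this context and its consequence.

Type I error: rejecting H₀ when it is true — concluding that a new curriculum improves exam scores when in fact it is not. Consequence: adopting a curriculum that gives no real benefit — disruption for nothing.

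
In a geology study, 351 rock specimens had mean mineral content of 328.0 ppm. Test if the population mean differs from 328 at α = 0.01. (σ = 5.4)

z = (x̄ - μ₀)/(σ/√n) = (328.0 - 328)/(5.4/√351) = 0.0. Critical value: ±2.576. Since |0.0| ≤ 2.576, Fail to reject H₀.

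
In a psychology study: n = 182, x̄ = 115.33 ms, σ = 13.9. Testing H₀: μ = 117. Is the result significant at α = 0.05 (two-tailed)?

z = (115.33 - 117)/(13.9/√182) = -1.621. Since |z| ≤ 1.96, not significant at α = 0.05.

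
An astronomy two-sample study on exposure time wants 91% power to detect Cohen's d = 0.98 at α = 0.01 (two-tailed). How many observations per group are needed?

z_{α/2} = 2.576, z_β = Φ⁻¹(0.91) = 1.341. For large effect (d = 0.98): n per group = 2(z_{α/2} + z_β)²/d² = 2(2.576 + 1.341)²/0.98² = 32.0 → 32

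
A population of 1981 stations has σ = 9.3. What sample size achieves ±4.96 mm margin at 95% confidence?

Without FPC: n₀ = (1.96×9.3/4.96)² = 13.506. With FPC: n = n₀N/(n₀+N-1) = 13.4 → n = 14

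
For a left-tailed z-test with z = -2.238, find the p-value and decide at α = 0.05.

p = P(Z < -2.238) = Φ(-2.238) ≈ 0.0126. Since p < 0.05, reject H₀ (significant) at α = 0.05.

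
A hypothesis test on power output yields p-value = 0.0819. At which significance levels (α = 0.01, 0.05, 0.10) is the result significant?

p = 0.0819. Significant at: α = 0.1.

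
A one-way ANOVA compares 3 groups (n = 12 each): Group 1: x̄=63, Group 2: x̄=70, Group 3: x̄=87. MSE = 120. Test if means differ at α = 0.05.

Grand mean = 73.33. SS_between = 3656.0, MS_between = 1828.0. F = 15.233, F_crit ≈ 3.285. Reject H₀.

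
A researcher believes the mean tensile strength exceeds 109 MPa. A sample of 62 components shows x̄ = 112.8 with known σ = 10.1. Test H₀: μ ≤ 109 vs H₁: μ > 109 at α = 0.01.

z = 2.962. Critical value: 2.33. Reject H₀.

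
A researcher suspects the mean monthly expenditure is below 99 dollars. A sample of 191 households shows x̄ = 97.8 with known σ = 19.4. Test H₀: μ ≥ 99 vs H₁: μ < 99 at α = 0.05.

z = -0.855. Critical value: -1.645. Fail to reject H₀.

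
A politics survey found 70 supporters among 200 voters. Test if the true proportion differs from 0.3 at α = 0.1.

p̂ = 0.35, p₀ = 0.3. z = (p̂ - p₀)/√(p₀(1-p₀)/n) = 1.543. Critical: ±1.645. Fail to reject H₀.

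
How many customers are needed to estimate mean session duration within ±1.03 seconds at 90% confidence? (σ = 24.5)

n = (z*σ/E)² = (1.645×24.5/1.03)² = 1531.1 → n = 1532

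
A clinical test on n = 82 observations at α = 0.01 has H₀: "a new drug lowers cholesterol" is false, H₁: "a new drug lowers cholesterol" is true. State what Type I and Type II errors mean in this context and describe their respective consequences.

Type I (false positive): concluding that a new drug lowers cholesterol when it is not — approving an ineffective drug — patients take a useless medication and may skip effective alternatives. Type II (false negative): failing to conclude that a new drug lowers cholesterol when it is — shelving an effective drug — patients miss out on a treatment that would have helped. Which is costlier depends on domain priorities and is a judgement call rather than a statistical fact.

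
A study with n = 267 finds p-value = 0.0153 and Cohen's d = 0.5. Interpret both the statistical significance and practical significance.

Statistically significant (p = 0.0153 < 0.05). Cohen's d = 0.5 indicates a medium effect size. Both statistical and practical significance should be considered.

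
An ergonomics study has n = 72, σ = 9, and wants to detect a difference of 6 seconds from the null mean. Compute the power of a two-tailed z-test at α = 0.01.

SE = σ/√n = 9/√72 = 1.061. Non-centrality λ = d/SE = 6/1.061 = 5.657. Power ≈ Φ(λ - z_{α/2}) = Φ(5.657 - 2.576) = Φ(3.081) = 0.999.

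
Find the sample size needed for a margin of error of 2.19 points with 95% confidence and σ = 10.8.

n = (z*σ/E)² = (1.96×10.8/2.19)² = 93.4 → n = 94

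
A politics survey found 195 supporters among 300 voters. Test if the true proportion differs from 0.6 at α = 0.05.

p̂ = 0.65, p₀ = 0.6. z = (p̂ - p₀)/√(p₀(1-p₀)/n) = 1.768. Critical: ±1.96. Fail to reject H₀.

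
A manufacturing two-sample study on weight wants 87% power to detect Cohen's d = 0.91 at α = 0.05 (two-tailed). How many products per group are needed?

z_{α/2} = 1.96, z_β = Φ⁻¹(0.87) = 1.126. For large effect (d = 0.91): n per group = 2(z_{α/2} + z_β)²/d² = 2(1.96 + 1.126)²/0.91² = 23.001 → 24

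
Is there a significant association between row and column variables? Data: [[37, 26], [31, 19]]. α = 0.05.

χ² = 0.124. df = 1, critical = 3.841. Fail to reject H₀. No evidence of dependence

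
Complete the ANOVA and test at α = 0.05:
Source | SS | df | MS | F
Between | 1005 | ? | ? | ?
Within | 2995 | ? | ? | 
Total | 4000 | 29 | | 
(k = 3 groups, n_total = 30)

df_between = 2, df_within = 27. MS_between = 502.5, MS_within = 110.93. F = 4.53, F_crit ≈ 3.354. Reject H₀.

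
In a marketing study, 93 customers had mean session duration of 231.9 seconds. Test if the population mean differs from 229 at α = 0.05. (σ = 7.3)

z = (x̄ - μ₀)/(σ/√n) = (231.9 - 229)/(7.3/√93) = 3.831. Critical value: ±1.96. Since |3.831| > 1.96, Reject H₀.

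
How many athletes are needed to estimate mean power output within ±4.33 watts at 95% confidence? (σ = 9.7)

n = (z*σ/E)² = (1.96×9.7/4.33)² = 19.3 → n = 20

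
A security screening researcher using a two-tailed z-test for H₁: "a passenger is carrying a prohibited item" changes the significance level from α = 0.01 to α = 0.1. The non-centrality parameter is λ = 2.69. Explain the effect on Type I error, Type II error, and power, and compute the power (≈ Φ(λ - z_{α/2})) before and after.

Increasing α from 0.01 to 0.1:
• Type I error rate increases (α is the Type I rate by definition).
• Critical value moves from z_{α/2} = 2.576 to 1.645, so power = Φ(λ - z_{α/2}) goes from Φ(2.69 - 2.576) = 0.545 to Φ(2.69 - 1.645) = 0.852.
• Type II error rate β = 1 - power therefore decreases (0.455 → 0.148).
Appropriate when false negatives are costly — here, letting a prohibited item through — security breach.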